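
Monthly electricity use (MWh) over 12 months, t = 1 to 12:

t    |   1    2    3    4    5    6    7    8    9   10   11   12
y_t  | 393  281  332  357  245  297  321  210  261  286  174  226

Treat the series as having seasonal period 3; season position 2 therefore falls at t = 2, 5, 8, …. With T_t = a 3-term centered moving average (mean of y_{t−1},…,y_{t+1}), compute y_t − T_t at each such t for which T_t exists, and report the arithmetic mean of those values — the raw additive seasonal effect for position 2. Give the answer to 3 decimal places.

Season position 2 occurs at t = 2, 5, 8, 11 (where T_t is defined).
t=2: T_2 = 335.33333; y_2 − T_2 = 281 − 335.33333 = -54.33333
t=5: T_5 = 299.66667; y_5 − T_5 = 245 − 299.66667 = -54.66667
t=8: T_8 = 264.00000; y_8 − T_8 = 210 − 264.00000 = -54.00000
t=11: T_11 = 228.66667; y_11 − T_11 = 174 − 228.66667 = -54.66667
Mean deviation: (-54.33333 + -54.66667 + -54.00000 + -54.66667) / 4 = -54.417

-54.417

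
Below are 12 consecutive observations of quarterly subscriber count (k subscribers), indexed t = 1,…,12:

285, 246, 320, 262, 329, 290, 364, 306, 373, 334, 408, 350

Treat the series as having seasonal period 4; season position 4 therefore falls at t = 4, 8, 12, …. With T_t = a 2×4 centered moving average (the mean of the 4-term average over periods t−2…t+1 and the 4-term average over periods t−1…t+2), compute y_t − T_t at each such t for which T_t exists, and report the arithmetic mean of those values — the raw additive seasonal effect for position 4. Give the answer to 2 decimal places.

-32.75

Season position 4 occurs at t = 4, 8 (where T_t is defined).
t=4: T_4 = 294.7500; y_4 − T_4 = 262 − 294.7500 = -32.7500
t=8: T_8 = 338.7500; y_8 − T_8 = 306 − 338.7500 = -32.7500
Mean deviation: (-32.7500 + -32.7500) / 2 = -32.75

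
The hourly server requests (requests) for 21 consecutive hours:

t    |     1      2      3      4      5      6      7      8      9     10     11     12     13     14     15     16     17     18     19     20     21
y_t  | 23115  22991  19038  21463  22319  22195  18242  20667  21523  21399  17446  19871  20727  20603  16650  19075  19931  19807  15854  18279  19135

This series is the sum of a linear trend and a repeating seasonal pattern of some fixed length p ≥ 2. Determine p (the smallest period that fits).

First differences y_{t+1} − y_t: -124, -3953, 2425, 856, -124, -3953, 2425, 856, -124, -3953, …
The difference pattern repeats every 4 terms and not for any smaller step, so p = 4.

4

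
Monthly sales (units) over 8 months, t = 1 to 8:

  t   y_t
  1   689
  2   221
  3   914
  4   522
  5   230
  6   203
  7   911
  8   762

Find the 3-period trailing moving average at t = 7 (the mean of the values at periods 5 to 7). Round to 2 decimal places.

448.00

Sum of periods 5–7: 230 + 203 + 911 = 1344
Divide by 3: 1344 / 3 = 448.00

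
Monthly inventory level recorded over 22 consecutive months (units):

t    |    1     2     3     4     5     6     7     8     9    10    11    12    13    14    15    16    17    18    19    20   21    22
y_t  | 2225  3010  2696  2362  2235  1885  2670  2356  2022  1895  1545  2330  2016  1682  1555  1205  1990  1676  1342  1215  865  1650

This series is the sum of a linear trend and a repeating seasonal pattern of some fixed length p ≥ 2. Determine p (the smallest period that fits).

5

First differences y_{t+1} − y_t: 785, -314, -334, -127, -350, 785, -314, -334, -127, -350, 785, -314, …
The difference pattern repeats every 5 terms and not for any smaller step, so p = 5.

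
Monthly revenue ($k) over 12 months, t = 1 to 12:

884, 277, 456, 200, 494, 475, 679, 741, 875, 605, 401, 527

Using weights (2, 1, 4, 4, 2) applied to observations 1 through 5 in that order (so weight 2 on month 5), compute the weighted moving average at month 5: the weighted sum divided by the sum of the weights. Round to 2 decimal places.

Weighted sum: 2·884 + 1·277 + 4·456 + 4·200 + 2·494 = 1768 + 277 + 1824 + 800 + 988 = 5657
Weight total: 2 + 1 + 4 + 4 + 2 = 13
WMA = 5657 / 13 = 435.15

435.15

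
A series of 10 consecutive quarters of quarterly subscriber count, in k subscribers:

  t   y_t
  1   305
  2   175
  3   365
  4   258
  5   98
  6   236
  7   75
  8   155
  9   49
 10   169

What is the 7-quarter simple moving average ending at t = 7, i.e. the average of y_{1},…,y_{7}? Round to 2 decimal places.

Sum of periods 1–7: 305 + 175 + 365 + 258 + 98 + 236 + 75 = 1512
Divide by 7: 1512 / 7 = 216.00

216.00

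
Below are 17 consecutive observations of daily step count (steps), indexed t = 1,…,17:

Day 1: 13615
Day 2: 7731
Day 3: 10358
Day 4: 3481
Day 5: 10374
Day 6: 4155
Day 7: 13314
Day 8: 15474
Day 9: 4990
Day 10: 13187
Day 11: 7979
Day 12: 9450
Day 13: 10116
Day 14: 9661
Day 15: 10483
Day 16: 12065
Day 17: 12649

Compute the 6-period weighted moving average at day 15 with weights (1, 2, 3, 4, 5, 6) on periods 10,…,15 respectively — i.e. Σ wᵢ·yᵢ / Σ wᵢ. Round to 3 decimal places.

Weighted sum: 1·13187 + 2·7979 + 3·9450 + 4·10116 + 5·9661 + 6·10483 = 13187 + 15958 + 28350 + 40464 + 48305 + 62898 = 209162
Weight total: 1 + 2 + 3 + 4 + 5 + 6 = 21
WMA = 209162 / 21 = 9960.095

9960.095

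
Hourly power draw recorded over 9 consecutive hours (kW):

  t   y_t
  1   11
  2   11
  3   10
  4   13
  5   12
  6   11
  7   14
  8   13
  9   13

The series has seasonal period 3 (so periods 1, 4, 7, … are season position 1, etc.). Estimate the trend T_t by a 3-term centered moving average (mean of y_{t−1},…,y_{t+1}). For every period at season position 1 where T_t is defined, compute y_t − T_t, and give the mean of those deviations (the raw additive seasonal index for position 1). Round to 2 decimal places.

1.33

Season position 1 occurs at t = 4, 7 (where T_t is defined).
t=4: T_4 = 11.6667; y_4 − T_4 = 13 − 11.6667 = 1.3333
t=7: T_7 = 12.6667; y_7 − T_7 = 14 − 12.6667 = 1.3333
Mean deviation: (1.3333 + 1.3333) / 2 = 1.33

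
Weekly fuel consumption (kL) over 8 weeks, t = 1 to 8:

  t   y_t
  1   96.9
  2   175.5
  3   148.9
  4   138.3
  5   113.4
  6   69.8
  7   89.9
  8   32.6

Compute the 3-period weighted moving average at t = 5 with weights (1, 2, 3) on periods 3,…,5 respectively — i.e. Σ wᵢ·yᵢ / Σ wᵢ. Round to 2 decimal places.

127.62

Weighted sum: 1·148.9 + 2·138.3 + 3·113.4 = 148.9 + 276.6 + 340.2 = 765.7
Weight total: 1 + 2 + 3 = 6
WMA = 765.7 / 6 = 127.62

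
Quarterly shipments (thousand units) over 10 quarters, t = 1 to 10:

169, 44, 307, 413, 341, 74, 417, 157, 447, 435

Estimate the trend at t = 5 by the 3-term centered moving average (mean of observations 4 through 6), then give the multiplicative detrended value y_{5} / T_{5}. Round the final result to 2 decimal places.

1.24

Trend T_5 = (413 + 341 + 74) / 3 = 828/3 = 276.0000
Ratio to trend: 341 / 276.0000 = 1.24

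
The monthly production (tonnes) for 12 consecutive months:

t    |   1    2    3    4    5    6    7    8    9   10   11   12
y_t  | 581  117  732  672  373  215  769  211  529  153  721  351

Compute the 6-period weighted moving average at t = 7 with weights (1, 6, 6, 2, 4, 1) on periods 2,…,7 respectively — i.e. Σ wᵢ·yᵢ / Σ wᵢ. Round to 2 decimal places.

545.80

Weighted sum: 1·117 + 6·732 + 6·672 + 2·373 + 4·215 + 1·769 = 117 + 4392 + 4032 + 746 + 860 + 769 = 10916
Weight total: 1 + 6 + 6 + 2 + 4 + 1 = 20
WMA = 10916 / 20 = 545.80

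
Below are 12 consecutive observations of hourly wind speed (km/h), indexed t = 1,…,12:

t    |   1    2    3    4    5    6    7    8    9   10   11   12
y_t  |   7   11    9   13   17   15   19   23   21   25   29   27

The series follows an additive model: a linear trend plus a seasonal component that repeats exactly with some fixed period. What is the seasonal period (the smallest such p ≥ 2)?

First differences y_{t+1} − y_t: 4, -2, 4, 4, -2, 4, 4, -2, …
The difference pattern repeats every 3 terms and not for any smaller step, so p = 3.

3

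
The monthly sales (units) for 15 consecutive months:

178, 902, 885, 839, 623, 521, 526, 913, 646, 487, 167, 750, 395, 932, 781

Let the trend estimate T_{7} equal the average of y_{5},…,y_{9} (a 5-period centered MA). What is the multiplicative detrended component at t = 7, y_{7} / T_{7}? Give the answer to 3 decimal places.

0.814

Trend T_7 = (623 + 521 + 526 + 913 + 646) / 5 = 3229/5 = 645.80000
Ratio to trend: 526 / 645.80000 = 0.814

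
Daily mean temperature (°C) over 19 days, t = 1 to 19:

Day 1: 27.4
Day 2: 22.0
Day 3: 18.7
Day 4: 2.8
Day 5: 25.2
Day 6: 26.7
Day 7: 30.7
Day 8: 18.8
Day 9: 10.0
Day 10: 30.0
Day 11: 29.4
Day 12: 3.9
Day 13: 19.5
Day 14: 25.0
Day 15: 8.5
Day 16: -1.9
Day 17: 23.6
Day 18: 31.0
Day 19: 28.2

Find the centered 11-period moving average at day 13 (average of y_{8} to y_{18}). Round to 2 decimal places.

Sum of periods 8–18: 18.8 + 10.0 + 30.0 + 29.4 + 3.9 + 19.5 + 25.0 + 8.5 + (-1.9) + 23.6 + 31.0 = 197.8
Divide by 11: 197.8 / 11 = 17.98

17.98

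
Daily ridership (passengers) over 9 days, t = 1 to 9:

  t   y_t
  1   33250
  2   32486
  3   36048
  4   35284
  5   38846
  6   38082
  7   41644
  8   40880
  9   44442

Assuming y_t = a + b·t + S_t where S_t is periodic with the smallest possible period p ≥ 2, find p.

2

First differences y_{t+1} − y_t: -764, 3562, -764, 3562, -764, 3562, …
The difference pattern repeats every 2 terms and not for any smaller step, so p = 2.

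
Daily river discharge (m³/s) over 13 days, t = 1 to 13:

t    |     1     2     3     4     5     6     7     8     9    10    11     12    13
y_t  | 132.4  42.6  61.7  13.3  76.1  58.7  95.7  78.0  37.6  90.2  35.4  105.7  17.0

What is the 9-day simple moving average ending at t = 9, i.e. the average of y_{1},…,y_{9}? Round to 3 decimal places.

66.233

Sum of periods 1–9: 132.4 + 42.6 + 61.7 + 13.3 + 76.1 + 58.7 + 95.7 + 78.0 + 37.6 = 596.1
Divide by 9: 596.1 / 9 = 66.233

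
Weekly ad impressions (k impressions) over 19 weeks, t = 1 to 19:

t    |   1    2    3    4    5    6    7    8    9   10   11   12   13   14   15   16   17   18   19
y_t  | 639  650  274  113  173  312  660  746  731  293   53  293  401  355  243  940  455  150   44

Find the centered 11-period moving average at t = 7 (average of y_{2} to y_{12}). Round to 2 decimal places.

390.73

Sum of periods 2–12: 650 + 274 + 113 + 173 + 312 + 660 + 746 + 731 + 293 + 53 + 293 = 4298
Divide by 11: 4298 / 11 = 390.73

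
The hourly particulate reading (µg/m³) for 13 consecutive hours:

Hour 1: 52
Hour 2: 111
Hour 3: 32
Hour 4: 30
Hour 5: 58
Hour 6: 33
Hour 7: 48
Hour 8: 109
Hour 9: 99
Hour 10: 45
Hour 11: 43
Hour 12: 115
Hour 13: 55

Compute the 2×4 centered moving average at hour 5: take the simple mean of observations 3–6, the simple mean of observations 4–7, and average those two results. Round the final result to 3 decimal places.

Sum over 3–6: 32 + 30 + 58 + 33 = 153
Sum over 4–7: 30 + 58 + 33 + 48 = 169
CMA at t=5 = (153 + 169) / (2·4) = 322 / 8 = 40.250

40.250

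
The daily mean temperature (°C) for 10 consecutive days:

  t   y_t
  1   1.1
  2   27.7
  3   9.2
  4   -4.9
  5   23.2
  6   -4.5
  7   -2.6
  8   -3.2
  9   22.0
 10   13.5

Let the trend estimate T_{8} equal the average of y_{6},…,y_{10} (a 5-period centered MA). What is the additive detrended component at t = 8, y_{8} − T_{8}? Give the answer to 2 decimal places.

Trend T_8 = ((-4.5) + (-2.6) + (-3.2) + 22.0 + 13.5) / 5 = 25.2/5 = 5.0400
Detrended value: -3.2 − 5.0400 = -8.24

-8.24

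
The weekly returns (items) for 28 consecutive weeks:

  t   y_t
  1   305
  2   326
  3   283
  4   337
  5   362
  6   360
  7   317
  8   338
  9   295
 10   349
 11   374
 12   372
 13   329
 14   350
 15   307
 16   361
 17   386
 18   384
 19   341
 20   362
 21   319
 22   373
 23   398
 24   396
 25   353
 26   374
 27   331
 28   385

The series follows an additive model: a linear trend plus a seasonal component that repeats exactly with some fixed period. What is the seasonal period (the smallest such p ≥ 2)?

First differences y_{t+1} − y_t: 21, -43, 54, 25, -2, -43, 21, -43, 54, 25, -2, -43, 21, -43, …
The difference pattern repeats every 6 terms and not for any smaller step, so p = 6.

6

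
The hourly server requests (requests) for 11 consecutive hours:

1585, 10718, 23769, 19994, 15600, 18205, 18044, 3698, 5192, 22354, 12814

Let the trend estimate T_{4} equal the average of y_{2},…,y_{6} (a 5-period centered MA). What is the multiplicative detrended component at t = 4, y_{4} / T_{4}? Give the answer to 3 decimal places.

Trend T_4 = (10718 + 23769 + 19994 + 15600 + 18205) / 5 = 88286/5 = 17657.20000
Ratio to trend: 19994 / 17657.20000 = 1.132

1.132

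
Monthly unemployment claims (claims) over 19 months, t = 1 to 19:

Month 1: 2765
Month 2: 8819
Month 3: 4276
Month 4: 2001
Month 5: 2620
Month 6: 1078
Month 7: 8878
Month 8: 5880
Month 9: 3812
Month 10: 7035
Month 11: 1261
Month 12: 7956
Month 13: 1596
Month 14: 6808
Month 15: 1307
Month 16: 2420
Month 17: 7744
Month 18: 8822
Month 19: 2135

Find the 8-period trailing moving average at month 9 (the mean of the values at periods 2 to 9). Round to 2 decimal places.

Sum of periods 2–9: 8819 + 4276 + 2001 + 2620 + 1078 + 8878 + 5880 + 3812 = 37364
Divide by 8: 37364 / 8 = 4670.50

4670.50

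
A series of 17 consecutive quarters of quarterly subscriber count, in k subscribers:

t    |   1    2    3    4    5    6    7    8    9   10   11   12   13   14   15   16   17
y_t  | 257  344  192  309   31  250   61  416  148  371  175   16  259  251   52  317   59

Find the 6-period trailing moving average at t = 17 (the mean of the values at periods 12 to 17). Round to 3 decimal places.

Sum of periods 12–17: 16 + 259 + 251 + 52 + 317 + 59 = 954
Divide by 6: 954 / 6 = 159.000

159.000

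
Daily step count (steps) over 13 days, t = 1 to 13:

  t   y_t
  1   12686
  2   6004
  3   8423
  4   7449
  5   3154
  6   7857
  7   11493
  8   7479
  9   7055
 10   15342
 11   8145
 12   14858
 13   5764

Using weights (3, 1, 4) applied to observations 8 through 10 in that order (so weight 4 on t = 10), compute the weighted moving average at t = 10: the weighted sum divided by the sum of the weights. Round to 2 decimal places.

Weighted sum: 3·7479 + 1·7055 + 4·15342 = 22437 + 7055 + 61368 = 90860
Weight total: 3 + 1 + 4 = 8
WMA = 90860 / 8 = 11357.50

11357.50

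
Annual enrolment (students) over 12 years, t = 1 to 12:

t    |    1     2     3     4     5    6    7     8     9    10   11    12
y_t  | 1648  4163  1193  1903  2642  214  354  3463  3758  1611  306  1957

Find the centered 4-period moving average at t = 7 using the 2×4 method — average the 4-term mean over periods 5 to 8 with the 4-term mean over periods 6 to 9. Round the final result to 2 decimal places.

1807.75

Sum over 5–8: 2642 + 214 + 354 + 3463 = 6673
Sum over 6–9: 214 + 354 + 3463 + 3758 = 7789
CMA at t=7 = (6673 + 7789) / (2·4) = 14462 / 8 = 1807.75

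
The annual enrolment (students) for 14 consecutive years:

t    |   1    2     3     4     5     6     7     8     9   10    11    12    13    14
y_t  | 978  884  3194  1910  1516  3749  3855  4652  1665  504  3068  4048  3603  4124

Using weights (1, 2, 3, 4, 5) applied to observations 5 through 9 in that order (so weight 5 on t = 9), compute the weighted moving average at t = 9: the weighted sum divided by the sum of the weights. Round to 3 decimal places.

3167.467

Weighted sum: 1·1516 + 2·3749 + 3·3855 + 4·4652 + 5·1665 = 1516 + 7498 + 11565 + 18608 + 8325 = 47512
Weight total: 1 + 2 + 3 + 4 + 5 = 15
WMA = 47512 / 15 = 3167.467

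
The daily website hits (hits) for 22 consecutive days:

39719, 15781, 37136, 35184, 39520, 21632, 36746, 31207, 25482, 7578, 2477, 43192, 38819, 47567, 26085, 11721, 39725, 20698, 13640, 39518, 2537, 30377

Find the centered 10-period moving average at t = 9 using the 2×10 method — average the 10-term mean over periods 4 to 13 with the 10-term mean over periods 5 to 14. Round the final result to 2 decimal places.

28802.85

Sum over 4–13: 35184 + 39520 + 21632 + 36746 + 31207 + 25482 + 7578 + 2477 + 43192 + 38819 = 281837
Sum over 5–14: 39520 + 21632 + 36746 + 31207 + 25482 + 7578 + 2477 + 43192 + 38819 + 47567 = 294220
CMA at t=9 = (281837 + 294220) / (2·10) = 576057 / 20 = 28802.85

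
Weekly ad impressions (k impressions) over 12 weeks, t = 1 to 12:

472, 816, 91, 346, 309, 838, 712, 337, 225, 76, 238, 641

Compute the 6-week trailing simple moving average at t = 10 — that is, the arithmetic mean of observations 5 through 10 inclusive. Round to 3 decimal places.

416.167

Sum of periods 5–10: 309 + 838 + 712 + 337 + 225 + 76 = 2497
Divide by 6: 2497 / 6 = 416.167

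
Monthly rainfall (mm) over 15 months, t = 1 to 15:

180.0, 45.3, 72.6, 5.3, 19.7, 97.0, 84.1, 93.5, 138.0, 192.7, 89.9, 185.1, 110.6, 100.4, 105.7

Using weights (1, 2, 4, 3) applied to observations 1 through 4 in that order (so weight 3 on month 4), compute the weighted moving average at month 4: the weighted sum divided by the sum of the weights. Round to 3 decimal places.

Weighted sum: 1·180.0 + 2·45.3 + 4·72.6 + 3·5.3 = 180.0 + 90.6 + 290.4 + 15.9 = 576.9
Weight total: 1 + 2 + 4 + 3 = 10
WMA = 576.9 / 10 = 57.690

57.690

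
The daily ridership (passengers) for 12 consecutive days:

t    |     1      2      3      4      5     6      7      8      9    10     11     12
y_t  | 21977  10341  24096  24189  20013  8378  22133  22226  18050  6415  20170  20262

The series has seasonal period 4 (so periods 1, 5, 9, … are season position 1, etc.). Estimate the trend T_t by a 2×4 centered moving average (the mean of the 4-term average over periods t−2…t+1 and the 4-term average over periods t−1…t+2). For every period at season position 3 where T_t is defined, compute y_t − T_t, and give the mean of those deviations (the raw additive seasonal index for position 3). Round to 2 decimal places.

4190.81

Season position 3 occurs at t = 3, 7 (where T_t is defined).
t=3: T_3 = 19905.2500; y_3 − T_3 = 24096 − 19905.2500 = 4190.7500
t=7: T_7 = 17942.1250; y_7 − T_7 = 22133 − 17942.1250 = 4190.8750
Mean deviation: (4190.7500 + 4190.8750) / 2 = 4190.81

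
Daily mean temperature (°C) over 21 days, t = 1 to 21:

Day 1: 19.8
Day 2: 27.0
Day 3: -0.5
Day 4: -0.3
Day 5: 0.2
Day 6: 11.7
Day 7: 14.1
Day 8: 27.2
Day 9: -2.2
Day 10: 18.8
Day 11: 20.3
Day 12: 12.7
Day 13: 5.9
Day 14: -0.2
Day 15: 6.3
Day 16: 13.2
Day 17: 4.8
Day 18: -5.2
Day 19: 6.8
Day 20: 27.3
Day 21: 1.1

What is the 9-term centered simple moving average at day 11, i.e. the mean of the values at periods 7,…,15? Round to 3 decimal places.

Sum of periods 7–15: 14.1 + 27.2 + (-2.2) + 18.8 + 20.3 + 12.7 + 5.9 + (-0.2) + 6.3 = 102.9
Divide by 9: 102.9 / 9 = 11.433

11.433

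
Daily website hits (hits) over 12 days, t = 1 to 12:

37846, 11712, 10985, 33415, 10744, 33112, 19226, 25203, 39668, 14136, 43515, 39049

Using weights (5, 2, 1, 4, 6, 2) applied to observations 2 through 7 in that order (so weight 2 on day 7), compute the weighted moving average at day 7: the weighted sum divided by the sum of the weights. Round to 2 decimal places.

19702.25

Weighted sum: 5·11712 + 2·10985 + 1·33415 + 4·10744 + 6·33112 + 2·19226 = 58560 + 21970 + 33415 + 42976 + 198672 + 38452 = 394045
Weight total: 5 + 2 + 1 + 4 + 6 + 2 = 20
WMA = 394045 / 20 = 19702.25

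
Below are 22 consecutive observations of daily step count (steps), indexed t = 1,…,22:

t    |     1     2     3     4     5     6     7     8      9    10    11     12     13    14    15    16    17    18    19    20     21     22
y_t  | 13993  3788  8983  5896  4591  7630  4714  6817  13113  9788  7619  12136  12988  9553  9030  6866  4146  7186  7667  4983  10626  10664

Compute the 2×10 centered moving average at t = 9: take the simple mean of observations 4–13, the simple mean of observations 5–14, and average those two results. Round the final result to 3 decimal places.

8712.050

Sum over 4–13: 5896 + 4591 + 7630 + 4714 + 6817 + 13113 + 9788 + 7619 + 12136 + 12988 = 85292
Sum over 5–14: 4591 + 7630 + 4714 + 6817 + 13113 + 9788 + 7619 + 12136 + 12988 + 9553 = 88949
CMA at t=9 = (85292 + 88949) / (2·10) = 174241 / 20 = 8712.050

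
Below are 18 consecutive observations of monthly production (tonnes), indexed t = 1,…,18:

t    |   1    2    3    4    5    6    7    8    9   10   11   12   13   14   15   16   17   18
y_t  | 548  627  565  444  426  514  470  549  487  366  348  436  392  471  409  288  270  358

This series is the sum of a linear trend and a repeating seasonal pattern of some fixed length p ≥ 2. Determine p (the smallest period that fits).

First differences y_{t+1} − y_t: 79, -62, -121, -18, 88, -44, 79, -62, -121, -18, 88, -44, 79, -62, …
The difference pattern repeats every 6 terms and not for any smaller step, so p = 6.

6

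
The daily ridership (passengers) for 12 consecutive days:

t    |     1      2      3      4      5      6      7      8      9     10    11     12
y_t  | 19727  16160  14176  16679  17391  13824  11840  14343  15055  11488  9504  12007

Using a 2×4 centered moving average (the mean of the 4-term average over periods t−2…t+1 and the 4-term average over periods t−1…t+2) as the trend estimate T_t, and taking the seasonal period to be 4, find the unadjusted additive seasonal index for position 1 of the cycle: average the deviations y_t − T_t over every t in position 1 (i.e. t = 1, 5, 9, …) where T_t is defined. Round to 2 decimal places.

Season position 1 occurs at t = 5, 9 (where T_t is defined).
t=5: T_5 = 15225.5000; y_5 − T_5 = 17391 − 15225.5000 = 2165.5000
t=9: T_9 = 12889.5000; y_9 − T_9 = 15055 − 12889.5000 = 2165.5000
Mean deviation: (2165.5000 + 2165.5000) / 2 = 2165.50

2165.50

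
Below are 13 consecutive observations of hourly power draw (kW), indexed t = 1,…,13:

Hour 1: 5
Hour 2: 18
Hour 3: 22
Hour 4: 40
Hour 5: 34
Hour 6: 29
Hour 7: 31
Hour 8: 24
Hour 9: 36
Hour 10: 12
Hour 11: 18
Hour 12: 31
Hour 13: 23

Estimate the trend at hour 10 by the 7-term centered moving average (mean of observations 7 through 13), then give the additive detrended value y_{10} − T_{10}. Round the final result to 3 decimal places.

-13.000

Trend T_10 = (31 + 24 + 36 + 12 + 18 + 31 + 23) / 7 = 175/7 = 25.00000
Detrended value: 12 − 25.00000 = -13.000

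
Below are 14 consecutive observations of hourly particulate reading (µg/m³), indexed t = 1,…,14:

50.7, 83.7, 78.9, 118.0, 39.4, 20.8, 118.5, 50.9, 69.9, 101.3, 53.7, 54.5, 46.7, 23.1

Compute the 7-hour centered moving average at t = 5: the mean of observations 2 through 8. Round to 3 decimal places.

Sum of periods 2–8: 83.7 + 78.9 + 118.0 + 39.4 + 20.8 + 118.5 + 50.9 = 510.2
Divide by 7: 510.2 / 7 = 72.886

72.886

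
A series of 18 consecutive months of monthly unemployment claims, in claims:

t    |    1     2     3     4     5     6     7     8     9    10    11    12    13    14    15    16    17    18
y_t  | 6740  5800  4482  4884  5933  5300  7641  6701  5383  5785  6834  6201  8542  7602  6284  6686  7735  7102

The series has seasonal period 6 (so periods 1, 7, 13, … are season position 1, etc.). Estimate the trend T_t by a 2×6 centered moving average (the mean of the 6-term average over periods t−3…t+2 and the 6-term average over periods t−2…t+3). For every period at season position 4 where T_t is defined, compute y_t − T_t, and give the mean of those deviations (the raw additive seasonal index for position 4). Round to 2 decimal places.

-714.25

Season position 4 occurs at t = 4, 10 (where T_t is defined).
t=4: T_4 = 5598.2500; y_4 − T_4 = 4884 − 5598.2500 = -714.2500
t=10: T_10 = 6499.2500; y_10 − T_10 = 5785 − 6499.2500 = -714.2500
Mean deviation: (-714.2500 + -714.2500) / 2 = -714.25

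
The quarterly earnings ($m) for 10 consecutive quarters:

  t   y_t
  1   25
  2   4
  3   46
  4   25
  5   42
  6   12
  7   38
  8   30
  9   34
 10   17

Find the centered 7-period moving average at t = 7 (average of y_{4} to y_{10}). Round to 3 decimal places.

28.286

Sum of periods 4–10: 25 + 42 + 12 + 38 + 30 + 34 + 17 = 198
Divide by 7: 198 / 7 = 28.286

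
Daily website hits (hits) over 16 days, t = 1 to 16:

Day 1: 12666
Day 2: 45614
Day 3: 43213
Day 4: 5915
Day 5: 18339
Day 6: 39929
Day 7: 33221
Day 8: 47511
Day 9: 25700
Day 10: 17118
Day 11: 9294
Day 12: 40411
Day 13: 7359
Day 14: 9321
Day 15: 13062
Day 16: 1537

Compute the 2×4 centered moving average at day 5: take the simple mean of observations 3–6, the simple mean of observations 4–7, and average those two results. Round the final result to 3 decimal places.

25600.000

Sum over 3–6: 43213 + 5915 + 18339 + 39929 = 107396
Sum over 4–7: 5915 + 18339 + 39929 + 33221 = 97404
CMA at t=5 = (107396 + 97404) / (2·4) = 204800 / 8 = 25600.000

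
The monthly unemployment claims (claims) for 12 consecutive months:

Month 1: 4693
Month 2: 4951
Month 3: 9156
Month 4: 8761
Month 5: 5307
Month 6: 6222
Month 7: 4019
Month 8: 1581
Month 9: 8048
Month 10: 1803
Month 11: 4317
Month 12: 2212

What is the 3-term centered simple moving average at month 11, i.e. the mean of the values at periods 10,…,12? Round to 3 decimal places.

2777.333

Sum of periods 10–12: 1803 + 4317 + 2212 = 8332
Divide by 3: 8332 / 3 = 2777.333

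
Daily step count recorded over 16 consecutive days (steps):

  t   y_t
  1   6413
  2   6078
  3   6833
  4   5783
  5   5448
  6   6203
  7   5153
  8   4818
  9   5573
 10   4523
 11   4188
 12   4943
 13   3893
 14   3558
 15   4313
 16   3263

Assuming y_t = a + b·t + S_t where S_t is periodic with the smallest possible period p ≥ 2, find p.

3

First differences y_{t+1} − y_t: -335, 755, -1050, -335, 755, -1050, -335, 755, …
The difference pattern repeats every 3 terms and not for any smaller step, so p = 3.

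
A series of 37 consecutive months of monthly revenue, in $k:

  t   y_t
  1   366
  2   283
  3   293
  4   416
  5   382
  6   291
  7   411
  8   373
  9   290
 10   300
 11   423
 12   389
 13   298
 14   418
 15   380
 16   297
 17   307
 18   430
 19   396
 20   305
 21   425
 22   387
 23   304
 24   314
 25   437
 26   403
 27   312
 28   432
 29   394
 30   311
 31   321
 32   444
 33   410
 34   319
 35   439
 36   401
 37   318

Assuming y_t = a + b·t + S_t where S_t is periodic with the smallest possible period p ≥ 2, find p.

First differences y_{t+1} − y_t: -83, 10, 123, -34, -91, 120, -38, -83, 10, 123, -34, -91, 120, -38, -83, 10, …
The difference pattern repeats every 7 terms and not for any smaller step, so p = 7.

7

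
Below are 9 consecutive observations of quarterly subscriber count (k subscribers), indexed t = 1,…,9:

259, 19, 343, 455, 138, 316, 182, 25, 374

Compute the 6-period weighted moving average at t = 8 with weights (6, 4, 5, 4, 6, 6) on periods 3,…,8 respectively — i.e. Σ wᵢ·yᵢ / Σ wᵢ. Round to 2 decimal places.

Weighted sum: 6·343 + 4·455 + 5·138 + 4·316 + 6·182 + 6·25 = 2058 + 1820 + 690 + 1264 + 1092 + 150 = 7074
Weight total: 6 + 4 + 5 + 4 + 6 + 6 = 31
WMA = 7074 / 31 = 228.19

228.19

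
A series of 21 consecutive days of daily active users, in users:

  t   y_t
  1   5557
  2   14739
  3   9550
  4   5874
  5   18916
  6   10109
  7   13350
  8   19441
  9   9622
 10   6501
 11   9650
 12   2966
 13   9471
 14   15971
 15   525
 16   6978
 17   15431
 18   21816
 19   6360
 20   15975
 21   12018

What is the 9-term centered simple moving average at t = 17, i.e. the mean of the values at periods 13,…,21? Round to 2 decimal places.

Sum of periods 13–21: 9471 + 15971 + 525 + 6978 + 15431 + 21816 + 6360 + 15975 + 12018 = 104545
Divide by 9: 104545 / 9 = 11616.11

11616.11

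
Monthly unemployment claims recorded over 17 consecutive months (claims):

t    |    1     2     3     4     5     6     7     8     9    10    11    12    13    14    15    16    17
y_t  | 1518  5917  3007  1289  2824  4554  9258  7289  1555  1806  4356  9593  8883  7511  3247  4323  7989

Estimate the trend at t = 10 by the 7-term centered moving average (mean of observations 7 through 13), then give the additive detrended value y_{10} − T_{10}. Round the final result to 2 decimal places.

-4299.71

Trend T_10 = (9258 + 7289 + 1555 + 1806 + 4356 + 9593 + 8883) / 7 = 42740/7 = 6105.7143
Detrended value: 1806 − 6105.7143 = -4299.71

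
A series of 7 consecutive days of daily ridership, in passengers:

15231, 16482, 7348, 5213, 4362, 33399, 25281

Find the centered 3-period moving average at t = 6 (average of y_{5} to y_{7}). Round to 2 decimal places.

Sum of periods 5–7: 4362 + 33399 + 25281 = 63042
Divide by 3: 63042 / 3 = 21014.00

21014.00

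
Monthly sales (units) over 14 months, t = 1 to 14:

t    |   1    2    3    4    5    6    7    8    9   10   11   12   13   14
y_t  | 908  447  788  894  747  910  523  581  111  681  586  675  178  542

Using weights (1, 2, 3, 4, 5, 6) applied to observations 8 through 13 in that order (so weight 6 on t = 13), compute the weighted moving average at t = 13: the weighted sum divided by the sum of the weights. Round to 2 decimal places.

Weighted sum: 1·581 + 2·111 + 3·681 + 4·586 + 5·675 + 6·178 = 581 + 222 + 2043 + 2344 + 3375 + 1068 = 9633
Weight total: 1 + 2 + 3 + 4 + 5 + 6 = 21
WMA = 9633 / 21 = 458.71

458.71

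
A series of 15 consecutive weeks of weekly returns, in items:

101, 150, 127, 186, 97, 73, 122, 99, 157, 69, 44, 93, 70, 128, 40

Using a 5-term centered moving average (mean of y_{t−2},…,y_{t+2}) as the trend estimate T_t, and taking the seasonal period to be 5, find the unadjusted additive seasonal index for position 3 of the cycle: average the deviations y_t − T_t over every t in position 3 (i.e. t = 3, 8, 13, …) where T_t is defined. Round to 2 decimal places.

-5.07

Season position 3 occurs at t = 3, 8, 13 (where T_t is defined).
t=3: T_3 = 132.2000; y_3 − T_3 = 127 − 132.2000 = -5.2000
t=8: T_8 = 104.0000; y_8 − T_8 = 99 − 104.0000 = -5.0000
t=13: T_13 = 75.0000; y_13 − T_13 = 70 − 75.0000 = -5.0000
Mean deviation: (-5.2000 + -5.0000 + -5.0000) / 3 = -5.07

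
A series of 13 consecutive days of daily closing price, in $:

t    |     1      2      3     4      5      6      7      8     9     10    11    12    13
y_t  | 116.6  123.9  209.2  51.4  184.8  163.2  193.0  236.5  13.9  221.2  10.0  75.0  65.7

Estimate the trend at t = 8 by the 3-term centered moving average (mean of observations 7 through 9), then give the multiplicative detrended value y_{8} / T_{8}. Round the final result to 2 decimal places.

1.60

Trend T_8 = (193.0 + 236.5 + 13.9) / 3 = 443.4/3 = 147.8000
Ratio to trend: 236.5 / 147.8000 = 1.60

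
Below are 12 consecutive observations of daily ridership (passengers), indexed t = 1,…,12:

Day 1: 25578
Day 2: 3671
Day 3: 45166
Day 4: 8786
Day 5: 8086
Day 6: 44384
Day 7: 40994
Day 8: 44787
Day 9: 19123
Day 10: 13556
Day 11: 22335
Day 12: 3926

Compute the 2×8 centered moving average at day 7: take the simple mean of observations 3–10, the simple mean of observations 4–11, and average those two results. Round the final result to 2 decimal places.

Sum over 3–10: 45166 + 8786 + 8086 + 44384 + 40994 + 44787 + 19123 + 13556 = 224882
Sum over 4–11: 8786 + 8086 + 44384 + 40994 + 44787 + 19123 + 13556 + 22335 = 202051
CMA at t=7 = (224882 + 202051) / (2·8) = 426933 / 16 = 26683.31

26683.31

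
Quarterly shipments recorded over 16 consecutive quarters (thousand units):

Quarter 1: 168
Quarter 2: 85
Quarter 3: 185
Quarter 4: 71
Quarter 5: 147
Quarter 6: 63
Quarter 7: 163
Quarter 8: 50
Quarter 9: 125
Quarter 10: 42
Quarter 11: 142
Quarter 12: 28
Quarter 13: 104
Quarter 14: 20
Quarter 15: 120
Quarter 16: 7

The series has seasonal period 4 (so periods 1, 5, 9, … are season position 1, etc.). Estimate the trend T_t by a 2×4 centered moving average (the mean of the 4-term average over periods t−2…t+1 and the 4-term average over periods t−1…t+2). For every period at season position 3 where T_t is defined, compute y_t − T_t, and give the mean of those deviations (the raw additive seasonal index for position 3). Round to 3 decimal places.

60.250

Season position 3 occurs at t = 3, 7, 11 (where T_t is defined).
t=3: T_3 = 124.62500; y_3 − T_3 = 185 − 124.62500 = 60.37500
t=7: T_7 = 103.00000; y_7 − T_7 = 163 − 103.00000 = 60.00000
t=11: T_11 = 81.62500; y_11 − T_11 = 142 − 81.62500 = 60.37500
Mean deviation: (60.37500 + 60.00000 + 60.37500) / 3 = 60.250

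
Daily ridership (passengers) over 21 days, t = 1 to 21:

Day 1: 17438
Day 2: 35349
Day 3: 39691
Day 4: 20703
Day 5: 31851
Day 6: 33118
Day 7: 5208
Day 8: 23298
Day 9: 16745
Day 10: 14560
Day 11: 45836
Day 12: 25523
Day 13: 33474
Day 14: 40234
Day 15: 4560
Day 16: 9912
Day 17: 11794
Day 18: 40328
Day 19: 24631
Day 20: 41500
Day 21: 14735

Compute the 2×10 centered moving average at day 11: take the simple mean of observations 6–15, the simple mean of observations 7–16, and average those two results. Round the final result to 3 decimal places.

Sum over 6–15: 33118 + 5208 + 23298 + 16745 + 14560 + 45836 + 25523 + 33474 + 40234 + 4560 = 242556
Sum over 7–16: 5208 + 23298 + 16745 + 14560 + 45836 + 25523 + 33474 + 40234 + 4560 + 9912 = 219350
CMA at t=11 = (242556 + 219350) / (2·10) = 461906 / 20 = 23095.300

23095.300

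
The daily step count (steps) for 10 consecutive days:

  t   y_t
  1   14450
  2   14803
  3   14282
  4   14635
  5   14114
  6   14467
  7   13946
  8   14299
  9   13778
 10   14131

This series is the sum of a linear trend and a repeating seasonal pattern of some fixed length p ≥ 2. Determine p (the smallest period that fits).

First differences y_{t+1} − y_t: 353, -521, 353, -521, 353, -521, …
The difference pattern repeats every 2 terms and not for any smaller step, so p = 2.

2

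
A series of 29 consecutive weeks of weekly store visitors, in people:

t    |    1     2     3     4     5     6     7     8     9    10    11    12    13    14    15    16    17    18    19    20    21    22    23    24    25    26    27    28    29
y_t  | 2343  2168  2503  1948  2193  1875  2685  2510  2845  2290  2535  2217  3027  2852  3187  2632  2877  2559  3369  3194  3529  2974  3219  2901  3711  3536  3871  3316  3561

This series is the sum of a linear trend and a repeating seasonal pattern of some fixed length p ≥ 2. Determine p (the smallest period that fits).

6

First differences y_{t+1} − y_t: -175, 335, -555, 245, -318, 810, -175, 335, -555, 245, -318, 810, -175, 335, …
The difference pattern repeats every 6 terms and not for any smaller step, so p = 6.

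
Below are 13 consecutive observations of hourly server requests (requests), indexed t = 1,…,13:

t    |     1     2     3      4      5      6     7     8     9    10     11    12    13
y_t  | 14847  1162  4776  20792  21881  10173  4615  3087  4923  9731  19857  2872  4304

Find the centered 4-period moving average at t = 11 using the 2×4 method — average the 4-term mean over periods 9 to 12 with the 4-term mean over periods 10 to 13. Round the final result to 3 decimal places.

9268.375

Sum over 9–12: 4923 + 9731 + 19857 + 2872 = 37383
Sum over 10–13: 9731 + 19857 + 2872 + 4304 = 36764
CMA at t=11 = (37383 + 36764) / (2·4) = 74147 / 8 = 9268.375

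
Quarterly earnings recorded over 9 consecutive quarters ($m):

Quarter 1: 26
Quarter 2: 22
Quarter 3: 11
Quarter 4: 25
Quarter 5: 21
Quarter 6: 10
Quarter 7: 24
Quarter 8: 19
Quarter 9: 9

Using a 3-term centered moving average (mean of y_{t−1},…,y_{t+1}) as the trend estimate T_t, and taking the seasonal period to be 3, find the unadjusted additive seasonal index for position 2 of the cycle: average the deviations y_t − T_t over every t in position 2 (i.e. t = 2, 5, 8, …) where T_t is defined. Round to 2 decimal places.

2.11

Season position 2 occurs at t = 2, 5, 8 (where T_t is defined).
t=2: T_2 = 19.6667; y_2 − T_2 = 22 − 19.6667 = 2.3333
t=5: T_5 = 18.6667; y_5 − T_5 = 21 − 18.6667 = 2.3333
t=8: T_8 = 17.3333; y_8 − T_8 = 19 − 17.3333 = 1.6667
Mean deviation: (2.3333 + 2.3333 + 1.6667) / 3 = 2.11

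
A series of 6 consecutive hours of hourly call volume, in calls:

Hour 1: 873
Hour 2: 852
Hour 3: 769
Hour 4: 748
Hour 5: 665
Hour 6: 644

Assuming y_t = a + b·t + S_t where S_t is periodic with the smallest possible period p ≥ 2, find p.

2

First differences y_{t+1} − y_t: -21, -83, -21, -83, -21, …
The difference pattern repeats every 2 terms and not for any smaller step, so p = 2.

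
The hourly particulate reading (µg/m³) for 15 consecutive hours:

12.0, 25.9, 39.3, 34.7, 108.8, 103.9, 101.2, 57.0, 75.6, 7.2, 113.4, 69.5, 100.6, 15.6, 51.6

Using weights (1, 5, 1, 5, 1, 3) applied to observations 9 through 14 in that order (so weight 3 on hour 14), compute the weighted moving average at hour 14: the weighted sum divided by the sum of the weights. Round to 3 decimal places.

44.994

Weighted sum: 1·75.6 + 5·7.2 + 1·113.4 + 5·69.5 + 1·100.6 + 3·15.6 = 75.6 + 36.0 + 113.4 + 347.5 + 100.6 + 46.8 = 719.9
Weight total: 1 + 5 + 1 + 5 + 1 + 3 = 16
WMA = 719.9 / 16 = 44.994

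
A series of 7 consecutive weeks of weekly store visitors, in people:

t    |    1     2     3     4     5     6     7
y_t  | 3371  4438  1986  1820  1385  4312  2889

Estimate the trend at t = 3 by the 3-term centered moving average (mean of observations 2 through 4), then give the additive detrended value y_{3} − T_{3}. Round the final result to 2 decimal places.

-762.00

Trend T_3 = (4438 + 1986 + 1820) / 3 = 8244/3 = 2748.0000
Detrended value: 1986 − 2748.0000 = -762.00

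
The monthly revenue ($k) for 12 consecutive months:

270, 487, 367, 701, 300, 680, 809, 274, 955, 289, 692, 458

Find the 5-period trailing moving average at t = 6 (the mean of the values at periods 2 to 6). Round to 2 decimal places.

Sum of periods 2–6: 487 + 367 + 701 + 300 + 680 = 2535
Divide by 5: 2535 / 5 = 507.00

507.00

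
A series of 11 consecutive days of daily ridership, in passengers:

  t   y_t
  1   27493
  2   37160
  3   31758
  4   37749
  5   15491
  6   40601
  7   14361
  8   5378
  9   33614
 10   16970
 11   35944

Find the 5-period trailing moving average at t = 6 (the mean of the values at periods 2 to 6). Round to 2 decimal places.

32551.80

Sum of periods 2–6: 37160 + 31758 + 37749 + 15491 + 40601 = 162759
Divide by 5: 162759 / 5 = 32551.80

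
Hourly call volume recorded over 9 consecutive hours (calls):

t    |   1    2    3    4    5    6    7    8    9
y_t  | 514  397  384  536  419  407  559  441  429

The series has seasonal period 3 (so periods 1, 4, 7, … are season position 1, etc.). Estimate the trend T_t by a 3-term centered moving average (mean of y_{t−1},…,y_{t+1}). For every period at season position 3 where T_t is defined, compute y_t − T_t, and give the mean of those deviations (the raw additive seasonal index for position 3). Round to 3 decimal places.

-54.833

Season position 3 occurs at t = 3, 6 (where T_t is defined).
t=3: T_3 = 439.00000; y_3 − T_3 = 384 − 439.00000 = -55.00000
t=6: T_6 = 461.66667; y_6 − T_6 = 407 − 461.66667 = -54.66667
Mean deviation: (-55.00000 + -54.66667) / 2 = -54.833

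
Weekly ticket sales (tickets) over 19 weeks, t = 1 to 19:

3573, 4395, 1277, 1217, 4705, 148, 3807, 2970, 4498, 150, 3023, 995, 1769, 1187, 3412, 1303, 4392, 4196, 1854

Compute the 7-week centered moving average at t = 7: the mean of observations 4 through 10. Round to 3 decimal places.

2499.286

Sum of periods 4–10: 1217 + 4705 + 148 + 3807 + 2970 + 4498 + 150 = 17495
Divide by 7: 17495 / 7 = 2499.286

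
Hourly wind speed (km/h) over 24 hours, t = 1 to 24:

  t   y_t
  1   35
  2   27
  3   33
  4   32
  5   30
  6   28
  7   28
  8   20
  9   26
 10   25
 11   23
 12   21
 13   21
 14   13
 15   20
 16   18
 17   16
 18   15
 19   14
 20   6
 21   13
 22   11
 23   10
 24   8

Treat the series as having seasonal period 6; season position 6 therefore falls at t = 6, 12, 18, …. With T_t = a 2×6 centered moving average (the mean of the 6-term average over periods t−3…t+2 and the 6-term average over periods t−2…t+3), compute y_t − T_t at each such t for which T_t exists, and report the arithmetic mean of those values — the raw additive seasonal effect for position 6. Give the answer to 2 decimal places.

Season position 6 occurs at t = 6, 12, 18 (where T_t is defined).
t=6: T_6 = 27.9167; y_6 − T_6 = 28 − 27.9167 = 0.0833
t=12: T_12 = 21.0000; y_12 − T_12 = 21 − 21.0000 = 0.0000
t=18: T_18 = 14.2500; y_18 − T_18 = 15 − 14.2500 = 0.7500
Mean deviation: (0.0833 + 0.0000 + 0.7500) / 3 = 0.28

0.28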